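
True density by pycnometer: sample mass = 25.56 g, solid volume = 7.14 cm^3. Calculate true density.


TD = 25.56 / 7.14 = 3.58 g/cm^3

3.58


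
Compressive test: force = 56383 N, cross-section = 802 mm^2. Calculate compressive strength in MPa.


CS = 56383 / 802 = 70.3 MPa

70.3


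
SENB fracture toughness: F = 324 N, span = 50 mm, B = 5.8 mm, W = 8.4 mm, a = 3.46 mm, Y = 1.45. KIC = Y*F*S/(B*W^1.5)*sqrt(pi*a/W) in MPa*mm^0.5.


KIC = 1.45*324*50/(5.8*8.4^1.5)*sqrt(pi*3.46/8.4) = 189.24

189.24


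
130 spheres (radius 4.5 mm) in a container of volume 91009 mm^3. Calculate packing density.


V_sphere = 4/3*pi*4.5^3 = 381.7035 mm^3
Total V = 130*381.7035 = 49621.455 mm^3
PD = 49621.455 / 91009 = 0.545

0.545


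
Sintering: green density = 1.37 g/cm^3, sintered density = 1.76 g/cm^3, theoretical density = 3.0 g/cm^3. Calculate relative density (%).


Relative = 1.76 / 3.0 * 100 = 58.7%

58.7


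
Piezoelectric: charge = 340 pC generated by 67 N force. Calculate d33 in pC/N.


d33 = 340 / 67 = 5.1 pC/N

5.1


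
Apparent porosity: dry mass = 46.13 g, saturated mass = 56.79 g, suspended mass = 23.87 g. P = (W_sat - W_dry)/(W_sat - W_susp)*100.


P = (56.79 - 46.13) / (56.79 - 23.87) * 100 = 10.66 / 32.92 * 100 = 32.4%

32.4


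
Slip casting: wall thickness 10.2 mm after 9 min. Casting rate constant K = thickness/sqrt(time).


K = 10.2 / sqrt(9) = 10.2 / 3.0 = 3.4 mm/min^0.5

3.4


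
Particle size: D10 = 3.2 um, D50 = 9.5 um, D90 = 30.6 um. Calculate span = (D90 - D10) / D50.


Span = (30.6 - 3.2) / 9.5 = 27.4 / 9.5 = 2.884

2.884


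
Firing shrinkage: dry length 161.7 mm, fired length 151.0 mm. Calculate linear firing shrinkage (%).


FS = (161.7 - 151.0) / 161.7 * 100 = 6.62%

6.62


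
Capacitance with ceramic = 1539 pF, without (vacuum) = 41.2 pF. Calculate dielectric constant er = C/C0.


er = 1539 / 41.2 = 37.35

37.35


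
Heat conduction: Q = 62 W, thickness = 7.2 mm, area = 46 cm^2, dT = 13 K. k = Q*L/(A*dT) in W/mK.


k = 62*7.2/1000/(46/10000*13) = 7.46 W/mK

7.46


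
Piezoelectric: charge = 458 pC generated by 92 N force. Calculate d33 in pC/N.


d33 = 458 / 92 = 5.0 pC/N

5.0


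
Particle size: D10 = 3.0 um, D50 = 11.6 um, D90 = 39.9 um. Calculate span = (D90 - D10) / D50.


Span = (39.9 - 3.0) / 11.6 = 36.9 / 11.6 = 3.181

3.181


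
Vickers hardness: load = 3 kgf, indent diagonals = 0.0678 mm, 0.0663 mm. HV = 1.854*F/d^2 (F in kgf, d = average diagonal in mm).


d_avg = (0.0678+0.0663)/2 = 0.06705 mm
HV = 1.854*3/0.06705^2 = 1237

1237


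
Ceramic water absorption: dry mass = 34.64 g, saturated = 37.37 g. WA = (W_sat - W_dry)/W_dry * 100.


WA = (37.37 - 34.64) / 34.64 * 100 = 7.88%

7.88


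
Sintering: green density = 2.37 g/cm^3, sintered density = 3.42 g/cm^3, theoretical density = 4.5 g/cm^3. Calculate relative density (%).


Relative = 3.42 / 4.5 * 100 = 76.0%

76.0


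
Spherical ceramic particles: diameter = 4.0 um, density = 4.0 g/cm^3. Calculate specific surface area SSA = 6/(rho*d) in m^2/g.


SSA = 6 / (4.0 * 4.0) = 0.375 m^2/g

0.375


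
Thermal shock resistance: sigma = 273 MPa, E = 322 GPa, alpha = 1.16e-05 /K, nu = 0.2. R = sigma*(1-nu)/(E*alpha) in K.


R = 273*(1-0.2)/(322*1000*1.16e-05) = 58 K

58


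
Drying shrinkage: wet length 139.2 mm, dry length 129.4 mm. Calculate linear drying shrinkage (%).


DS = (139.2 - 129.4) / 139.2 * 100 = 7.04%

7.04


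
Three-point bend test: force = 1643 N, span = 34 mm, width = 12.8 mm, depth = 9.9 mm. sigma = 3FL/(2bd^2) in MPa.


sigma = 3*1643*34/(2*12.8*9.9^2) = 66.8 MPa

66.8


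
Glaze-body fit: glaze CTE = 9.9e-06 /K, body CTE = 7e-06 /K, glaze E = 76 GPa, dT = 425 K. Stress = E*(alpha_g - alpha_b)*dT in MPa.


Stress = 76*1000*(9.9e-06 - 7e-06)*425 = 93.7 MPa

93.7


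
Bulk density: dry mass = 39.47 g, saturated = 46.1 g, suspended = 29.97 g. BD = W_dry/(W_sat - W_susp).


BD = 39.47 / (46.1 - 29.97) = 39.47 / 16.13 = 2.447 g/cm^3

2.447


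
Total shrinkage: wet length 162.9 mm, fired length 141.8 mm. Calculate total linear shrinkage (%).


TS = (162.9 - 141.8) / 162.9 * 100 = 12.95%

12.95


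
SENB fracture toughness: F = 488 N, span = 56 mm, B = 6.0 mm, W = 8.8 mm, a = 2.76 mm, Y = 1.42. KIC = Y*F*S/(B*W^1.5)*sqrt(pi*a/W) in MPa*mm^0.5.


KIC = 1.42*488*56/(6.0*8.8^1.5)*sqrt(pi*2.76/8.8) = 245.93

245.93


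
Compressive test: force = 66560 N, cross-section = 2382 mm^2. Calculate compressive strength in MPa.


CS = 66560 / 2382 = 27.9 MPa

27.9


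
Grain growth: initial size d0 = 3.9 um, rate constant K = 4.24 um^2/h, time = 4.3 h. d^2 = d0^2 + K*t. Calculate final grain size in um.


d^2 = 3.9^2 + 4.24*4.3 = 33.442
d = sqrt(33.442) = 5.78 um

5.78


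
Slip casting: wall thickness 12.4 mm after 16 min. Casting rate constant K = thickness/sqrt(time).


K = 12.4 / sqrt(16) = 12.4 / 4.0 = 3.1 mm/min^0.5

3.1


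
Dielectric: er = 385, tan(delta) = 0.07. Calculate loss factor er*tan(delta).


Loss = 385 * 0.07 = 26.95

26.95


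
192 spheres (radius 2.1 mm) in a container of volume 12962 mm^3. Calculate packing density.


V_sphere = 4/3*pi*2.1^3 = 38.7924 mm^3
Total V = 192*38.7924 = 7448.1408 mm^3
PD = 7448.1408 / 12962 = 0.575

0.575


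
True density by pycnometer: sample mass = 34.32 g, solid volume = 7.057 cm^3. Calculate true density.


TD = 34.32 / 7.057 = 4.863 g/cm^3

4.863


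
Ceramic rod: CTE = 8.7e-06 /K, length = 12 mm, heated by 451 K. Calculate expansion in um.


dL = 8.7e-06 * 12 * 451 * 1000 = 47.084 um

47.084


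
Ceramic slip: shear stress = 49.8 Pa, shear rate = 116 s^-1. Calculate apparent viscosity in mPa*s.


eta = tau/gamma * 1000 = 49.8/116 * 1000 = 429.3 mPa*s

429.3


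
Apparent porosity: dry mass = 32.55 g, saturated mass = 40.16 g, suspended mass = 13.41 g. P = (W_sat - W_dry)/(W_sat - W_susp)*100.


P = (40.16 - 32.55) / (40.16 - 13.41) * 100 = 7.61 / 26.75 * 100 = 28.4%

28.4


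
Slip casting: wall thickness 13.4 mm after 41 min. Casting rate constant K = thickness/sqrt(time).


K = 13.4 / sqrt(41) = 13.4 / 6.4031 = 2.093 mm/min^0.5

2.093


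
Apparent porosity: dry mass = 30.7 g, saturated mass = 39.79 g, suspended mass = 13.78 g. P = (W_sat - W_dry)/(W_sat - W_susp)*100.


P = (39.79 - 30.7) / (39.79 - 13.78) * 100 = 9.09 / 26.01 * 100 = 34.9%

34.9


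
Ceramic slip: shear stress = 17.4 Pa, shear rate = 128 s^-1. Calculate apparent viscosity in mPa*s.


eta = tau/gamma * 1000 = 17.4/128 * 1000 = 135.9 mPa*s

135.9


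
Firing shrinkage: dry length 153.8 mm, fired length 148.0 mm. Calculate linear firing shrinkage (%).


FS = (153.8 - 148.0) / 153.8 * 100 = 3.77%

3.77


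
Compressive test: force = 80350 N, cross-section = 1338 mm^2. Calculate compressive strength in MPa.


CS = 80350 / 1338 = 60.1 MPa

60.1


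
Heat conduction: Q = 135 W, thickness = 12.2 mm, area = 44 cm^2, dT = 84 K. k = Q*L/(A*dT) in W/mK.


k = 135*12.2/1000/(44/10000*84) = 4.46 W/mK

4.46


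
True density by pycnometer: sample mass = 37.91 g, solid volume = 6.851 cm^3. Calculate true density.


TD = 37.91 / 6.851 = 5.533 g/cm^3

5.533


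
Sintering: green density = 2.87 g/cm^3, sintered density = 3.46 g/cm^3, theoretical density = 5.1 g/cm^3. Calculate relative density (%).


Relative = 3.46 / 5.1 * 100 = 67.8%

67.8


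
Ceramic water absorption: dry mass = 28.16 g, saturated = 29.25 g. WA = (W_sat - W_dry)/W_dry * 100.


WA = (29.25 - 28.16) / 28.16 * 100 = 3.87%

3.87


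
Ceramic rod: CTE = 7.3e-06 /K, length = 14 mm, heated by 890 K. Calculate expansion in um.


dL = 7.3e-06 * 14 * 890 * 1000 = 90.958 um

90.958


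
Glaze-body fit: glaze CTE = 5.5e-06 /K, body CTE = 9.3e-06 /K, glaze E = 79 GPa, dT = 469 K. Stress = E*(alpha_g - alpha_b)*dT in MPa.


Stress = 79*1000*(5.5e-06 - 9.3e-06)*469 = -140.8 MPa

-140.8


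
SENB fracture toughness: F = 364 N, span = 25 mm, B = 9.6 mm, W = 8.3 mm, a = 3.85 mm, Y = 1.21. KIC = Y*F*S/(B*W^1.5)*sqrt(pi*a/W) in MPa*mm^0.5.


KIC = 1.21*364*25/(9.6*8.3^1.5)*sqrt(pi*3.85/8.3) = 57.9

57.9


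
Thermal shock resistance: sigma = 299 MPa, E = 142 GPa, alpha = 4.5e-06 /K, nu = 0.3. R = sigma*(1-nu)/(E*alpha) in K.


R = 299*(1-0.3)/(142*1000*4.5e-06) = 328 K

328


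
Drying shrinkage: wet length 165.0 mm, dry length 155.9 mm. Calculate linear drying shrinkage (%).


DS = (165.0 - 155.9) / 165.0 * 100 = 5.52%

5.52


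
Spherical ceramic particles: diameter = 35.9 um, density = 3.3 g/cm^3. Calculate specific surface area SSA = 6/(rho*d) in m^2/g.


SSA = 6 / (3.3 * 35.9) = 0.051 m^2/g

0.051


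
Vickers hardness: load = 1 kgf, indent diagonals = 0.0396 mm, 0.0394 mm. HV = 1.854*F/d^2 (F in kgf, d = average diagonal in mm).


d_avg = (0.0396+0.0394)/2 = 0.0395 mm
HV = 1.854*1/0.0395^2 = 1188

1188


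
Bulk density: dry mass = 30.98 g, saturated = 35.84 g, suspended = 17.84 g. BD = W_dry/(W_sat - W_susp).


BD = 30.98 / (35.84 - 17.84) = 30.98 / 18.0 = 1.721 g/cm^3

1.721


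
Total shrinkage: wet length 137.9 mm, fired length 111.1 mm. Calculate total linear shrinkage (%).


TS = (137.9 - 111.1) / 137.9 * 100 = 19.43%

19.43


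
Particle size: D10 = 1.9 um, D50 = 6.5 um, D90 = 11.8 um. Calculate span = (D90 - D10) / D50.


Span = (11.8 - 1.9) / 6.5 = 9.9 / 6.5 = 1.523

1.523


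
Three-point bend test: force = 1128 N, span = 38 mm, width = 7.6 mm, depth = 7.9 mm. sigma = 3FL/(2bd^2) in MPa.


sigma = 3*1128*38/(2*7.6*7.9^2) = 135.6 MPa

135.6


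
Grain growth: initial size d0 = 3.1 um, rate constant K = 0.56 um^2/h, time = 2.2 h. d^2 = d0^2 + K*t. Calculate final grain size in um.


d^2 = 3.1^2 + 0.56*2.2 = 10.842
d = sqrt(10.842) = 3.29 um

3.29


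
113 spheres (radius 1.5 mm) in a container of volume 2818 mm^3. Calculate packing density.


V_sphere = 4/3*pi*1.5^3 = 14.1372 mm^3
Total V = 113*14.1372 = 1597.5036 mm^3
PD = 1597.5036 / 2818 = 0.567

0.567


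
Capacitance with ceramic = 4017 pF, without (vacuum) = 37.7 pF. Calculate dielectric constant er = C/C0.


er = 4017 / 37.7 = 106.55

106.55


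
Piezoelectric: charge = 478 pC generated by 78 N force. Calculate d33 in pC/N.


d33 = 478 / 78 = 6.1 pC/N

6.1


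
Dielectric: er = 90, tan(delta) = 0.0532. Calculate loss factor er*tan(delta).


Loss = 90 * 0.0532 = 4.788

4.788


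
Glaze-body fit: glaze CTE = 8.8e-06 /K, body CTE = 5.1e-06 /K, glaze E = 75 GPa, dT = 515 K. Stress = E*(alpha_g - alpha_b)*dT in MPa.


Stress = 75*1000*(8.8e-06 - 5.1e-06)*515 = 142.9 MPa

142.9


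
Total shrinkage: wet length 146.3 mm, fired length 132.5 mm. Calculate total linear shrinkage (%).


TS = (146.3 - 132.5) / 146.3 * 100 = 9.43%

9.43


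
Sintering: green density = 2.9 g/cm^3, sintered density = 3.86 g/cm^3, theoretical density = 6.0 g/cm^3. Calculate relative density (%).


Relative = 3.86 / 6.0 * 100 = 64.3%

64.3


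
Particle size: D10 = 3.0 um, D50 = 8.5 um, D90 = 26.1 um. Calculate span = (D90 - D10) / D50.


Span = (26.1 - 3.0) / 8.5 = 23.1 / 8.5 = 2.718

2.718


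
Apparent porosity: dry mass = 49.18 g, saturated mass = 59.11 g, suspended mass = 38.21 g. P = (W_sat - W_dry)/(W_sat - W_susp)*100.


P = (59.11 - 49.18) / (59.11 - 38.21) * 100 = 9.93 / 20.9 * 100 = 47.5%

47.5


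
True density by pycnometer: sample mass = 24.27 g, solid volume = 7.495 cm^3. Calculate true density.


TD = 24.27 / 7.495 = 3.238 g/cm^3

3.238


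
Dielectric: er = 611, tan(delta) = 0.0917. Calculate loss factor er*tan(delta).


Loss = 611 * 0.0917 = 56.029

56.029


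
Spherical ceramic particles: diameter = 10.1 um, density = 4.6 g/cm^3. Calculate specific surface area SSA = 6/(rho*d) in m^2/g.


SSA = 6 / (4.6 * 10.1) = 0.129 m^2/g

0.129


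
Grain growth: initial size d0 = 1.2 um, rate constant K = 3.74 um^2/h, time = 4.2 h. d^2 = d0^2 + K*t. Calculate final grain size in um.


d^2 = 1.2^2 + 3.74*4.2 = 17.148
d = sqrt(17.148) = 4.14 um

4.14


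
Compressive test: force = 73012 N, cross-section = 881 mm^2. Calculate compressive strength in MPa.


CS = 73012 / 881 = 82.9 MPa

82.9


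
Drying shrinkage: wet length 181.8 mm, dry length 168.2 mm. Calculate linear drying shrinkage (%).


DS = (181.8 - 168.2) / 181.8 * 100 = 7.48%

7.48


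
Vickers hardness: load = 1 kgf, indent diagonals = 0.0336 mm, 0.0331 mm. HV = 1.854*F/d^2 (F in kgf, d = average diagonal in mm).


d_avg = (0.0336+0.0331)/2 = 0.03335 mm
HV = 1.854*1/0.03335^2 = 1667

1667


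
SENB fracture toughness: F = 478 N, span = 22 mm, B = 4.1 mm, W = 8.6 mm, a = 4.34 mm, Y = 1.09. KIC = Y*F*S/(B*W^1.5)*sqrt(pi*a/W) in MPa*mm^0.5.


KIC = 1.09*478*22/(4.1*8.6^1.5)*sqrt(pi*4.34/8.6) = 139.58

139.58


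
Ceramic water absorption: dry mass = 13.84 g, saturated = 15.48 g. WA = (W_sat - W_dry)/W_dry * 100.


WA = (15.48 - 13.84) / 13.84 * 100 = 11.85%

11.85


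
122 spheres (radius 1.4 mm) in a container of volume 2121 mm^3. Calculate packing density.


V_sphere = 4/3*pi*1.4^3 = 11.494 mm^3
Total V = 122*11.494 = 1402.268 mm^3
PD = 1402.268 / 2121 = 0.661

0.661


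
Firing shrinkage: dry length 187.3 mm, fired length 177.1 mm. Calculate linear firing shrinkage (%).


FS = (187.3 - 177.1) / 187.3 * 100 = 5.45%

5.45


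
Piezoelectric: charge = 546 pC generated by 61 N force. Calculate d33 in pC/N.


d33 = 546 / 61 = 9.0 pC/N

9.0


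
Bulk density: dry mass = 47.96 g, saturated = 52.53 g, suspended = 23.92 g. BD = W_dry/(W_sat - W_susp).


BD = 47.96 / (52.53 - 23.92) = 47.96 / 28.61 = 1.676 g/cm^3

1.676


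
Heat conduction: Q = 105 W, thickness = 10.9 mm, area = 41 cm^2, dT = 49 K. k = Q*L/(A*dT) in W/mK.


k = 105*10.9/1000/(41/10000*49) = 5.7 W/mK

5.7


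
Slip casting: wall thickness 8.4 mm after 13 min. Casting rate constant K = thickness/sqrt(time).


K = 8.4 / sqrt(13) = 8.4 / 3.6056 = 2.33 mm/min^0.5

2.33


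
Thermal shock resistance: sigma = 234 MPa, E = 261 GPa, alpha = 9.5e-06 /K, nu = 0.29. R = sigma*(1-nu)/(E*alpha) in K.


R = 234*(1-0.29)/(261*1000*9.5e-06) = 67 K

67


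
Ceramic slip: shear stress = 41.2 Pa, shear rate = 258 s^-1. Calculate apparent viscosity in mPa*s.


eta = tau/gamma * 1000 = 41.2/258 * 1000 = 159.7 mPa*s

159.7


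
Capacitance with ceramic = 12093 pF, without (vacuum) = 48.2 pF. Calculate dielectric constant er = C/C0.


er = 12093 / 48.2 = 250.89

250.89


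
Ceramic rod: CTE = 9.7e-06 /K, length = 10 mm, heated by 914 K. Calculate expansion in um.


dL = 9.7e-06 * 10 * 914 * 1000 = 88.658 um

88.658


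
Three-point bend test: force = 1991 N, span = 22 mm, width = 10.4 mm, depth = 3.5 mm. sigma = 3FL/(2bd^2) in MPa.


sigma = 3*1991*22/(2*10.4*3.5^2) = 515.7 MPa

515.7


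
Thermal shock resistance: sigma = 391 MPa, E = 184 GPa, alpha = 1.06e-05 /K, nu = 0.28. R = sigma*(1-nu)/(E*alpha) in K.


R = 391*(1-0.28)/(184*1000*1.06e-05) = 144 K

144


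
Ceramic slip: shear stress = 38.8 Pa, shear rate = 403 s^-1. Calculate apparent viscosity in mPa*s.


eta = tau/gamma * 1000 = 38.8/403 * 1000 = 96.3 mPa*s

96.3


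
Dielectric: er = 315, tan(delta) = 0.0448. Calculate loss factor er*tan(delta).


Loss = 315 * 0.0448 = 14.112

14.112


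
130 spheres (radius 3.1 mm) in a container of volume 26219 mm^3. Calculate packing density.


V_sphere = 4/3*pi*3.1^3 = 124.7882 mm^3
Total V = 130*124.7882 = 16222.466 mm^3
PD = 16222.466 / 26219 = 0.619

0.619


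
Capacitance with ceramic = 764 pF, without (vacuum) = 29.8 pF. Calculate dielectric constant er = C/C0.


er = 764 / 29.8 = 25.64

25.64


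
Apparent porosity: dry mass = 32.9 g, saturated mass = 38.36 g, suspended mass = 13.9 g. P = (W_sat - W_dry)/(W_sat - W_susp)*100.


P = (38.36 - 32.9) / (38.36 - 13.9) * 100 = 5.46 / 24.46 * 100 = 22.3%

22.3


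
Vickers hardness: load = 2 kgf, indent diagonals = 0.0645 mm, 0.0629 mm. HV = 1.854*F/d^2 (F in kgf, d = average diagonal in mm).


d_avg = (0.0645+0.0629)/2 = 0.0637 mm
HV = 1.854*2/0.0637^2 = 914

914


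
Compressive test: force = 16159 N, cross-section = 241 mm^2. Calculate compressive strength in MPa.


CS = 16159 / 241 = 67.0 MPa

67.0


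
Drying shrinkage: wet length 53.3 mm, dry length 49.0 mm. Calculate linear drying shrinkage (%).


DS = (53.3 - 49.0) / 53.3 * 100 = 8.07%

8.07


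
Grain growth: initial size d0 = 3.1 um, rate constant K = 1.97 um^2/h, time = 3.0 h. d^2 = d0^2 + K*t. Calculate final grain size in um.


d^2 = 3.1^2 + 1.97*3.0 = 15.52
d = sqrt(15.52) = 3.94 um

3.94


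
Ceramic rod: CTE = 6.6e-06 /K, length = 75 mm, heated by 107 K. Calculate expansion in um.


dL = 6.6e-06 * 75 * 107 * 1000 = 52.965 um

52.965


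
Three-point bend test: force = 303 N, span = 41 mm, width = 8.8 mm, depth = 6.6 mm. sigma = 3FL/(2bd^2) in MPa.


sigma = 3*303*41/(2*8.8*6.6^2) = 48.6 MPa

48.6


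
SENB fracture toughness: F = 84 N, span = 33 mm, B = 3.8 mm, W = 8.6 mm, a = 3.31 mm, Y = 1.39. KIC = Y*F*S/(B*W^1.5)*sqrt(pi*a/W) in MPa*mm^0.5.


KIC = 1.39*84*33/(3.8*8.6^1.5)*sqrt(pi*3.31/8.6) = 44.21

44.21


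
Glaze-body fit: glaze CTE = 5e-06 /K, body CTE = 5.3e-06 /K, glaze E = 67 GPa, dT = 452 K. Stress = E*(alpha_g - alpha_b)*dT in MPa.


Stress = 67*1000*(5e-06 - 5.3e-06)*452 = -9.1 MPa

-9.1


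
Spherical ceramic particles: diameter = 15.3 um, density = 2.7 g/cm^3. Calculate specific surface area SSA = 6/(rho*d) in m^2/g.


SSA = 6 / (2.7 * 15.3) = 0.145 m^2/g

0.145


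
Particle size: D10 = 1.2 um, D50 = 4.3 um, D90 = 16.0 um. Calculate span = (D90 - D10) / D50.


Span = (16.0 - 1.2) / 4.3 = 14.8 / 4.3 = 3.442

3.442


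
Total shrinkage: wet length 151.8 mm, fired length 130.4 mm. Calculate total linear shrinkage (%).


TS = (151.8 - 130.4) / 151.8 * 100 = 14.1%

14.1


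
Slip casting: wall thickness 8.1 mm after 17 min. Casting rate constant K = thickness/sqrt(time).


K = 8.1 / sqrt(17) = 8.1 / 4.1231 = 1.965 mm/min^0.5

1.965


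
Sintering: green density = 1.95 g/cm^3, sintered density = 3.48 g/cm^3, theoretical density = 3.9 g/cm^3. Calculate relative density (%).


Relative = 3.48 / 3.9 * 100 = 89.2%

89.2


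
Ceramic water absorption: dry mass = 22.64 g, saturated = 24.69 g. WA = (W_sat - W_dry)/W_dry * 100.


WA = (24.69 - 22.64) / 22.64 * 100 = 9.05%

9.05


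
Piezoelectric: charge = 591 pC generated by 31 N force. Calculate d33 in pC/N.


d33 = 591 / 31 = 19.1 pC/N

19.1


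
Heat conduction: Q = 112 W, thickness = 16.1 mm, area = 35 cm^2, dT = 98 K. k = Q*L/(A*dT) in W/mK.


k = 112*16.1/1000/(35/10000*98) = 5.26 W/mK

5.26


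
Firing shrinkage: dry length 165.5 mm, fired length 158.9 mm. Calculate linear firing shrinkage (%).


FS = (165.5 - 158.9) / 165.5 * 100 = 3.99%

3.99


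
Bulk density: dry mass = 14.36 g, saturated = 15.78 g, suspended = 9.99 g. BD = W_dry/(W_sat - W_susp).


BD = 14.36 / (15.78 - 9.99) = 14.36 / 5.79 = 2.48 g/cm^3

2.48


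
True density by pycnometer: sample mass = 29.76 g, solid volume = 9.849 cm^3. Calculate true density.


TD = 29.76 / 9.849 = 3.022 g/cm^3

3.022


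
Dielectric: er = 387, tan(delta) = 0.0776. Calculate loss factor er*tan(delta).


Loss = 387 * 0.0776 = 30.031

30.031


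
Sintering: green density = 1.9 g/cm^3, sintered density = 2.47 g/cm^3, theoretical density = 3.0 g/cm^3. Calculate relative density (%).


Relative = 2.47 / 3.0 * 100 = 82.3%

82.3


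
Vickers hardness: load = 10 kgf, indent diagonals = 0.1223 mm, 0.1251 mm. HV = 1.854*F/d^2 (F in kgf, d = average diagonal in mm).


d_avg = (0.1223+0.1251)/2 = 0.1237 mm
HV = 1.854*10/0.1237^2 = 1212

1212


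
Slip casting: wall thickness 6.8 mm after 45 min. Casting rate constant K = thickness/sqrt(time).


K = 6.8 / sqrt(45) = 6.8 / 6.7082 = 1.014 mm/min^0.5

1.014


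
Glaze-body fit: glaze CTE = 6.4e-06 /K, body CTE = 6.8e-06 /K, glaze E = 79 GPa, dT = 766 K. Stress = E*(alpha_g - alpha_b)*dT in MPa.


Stress = 79*1000*(6.4e-06 - 6.8e-06)*766 = -24.2 MPa

-24.2


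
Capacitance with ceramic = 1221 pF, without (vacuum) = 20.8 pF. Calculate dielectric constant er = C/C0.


er = 1221 / 20.8 = 58.7

58.7


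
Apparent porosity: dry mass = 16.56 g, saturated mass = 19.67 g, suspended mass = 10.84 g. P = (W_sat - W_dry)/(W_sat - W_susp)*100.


P = (19.67 - 16.56) / (19.67 - 10.84) * 100 = 3.11 / 8.83 * 100 = 35.2%

35.2


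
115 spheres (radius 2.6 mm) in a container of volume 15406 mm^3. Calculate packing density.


V_sphere = 4/3*pi*2.6^3 = 73.6222 mm^3
Total V = 115*73.6222 = 8466.553 mm^3
PD = 8466.553 / 15406 = 0.55

0.55


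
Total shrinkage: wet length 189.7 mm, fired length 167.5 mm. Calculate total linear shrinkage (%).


TS = (189.7 - 167.5) / 189.7 * 100 = 11.7%

11.7


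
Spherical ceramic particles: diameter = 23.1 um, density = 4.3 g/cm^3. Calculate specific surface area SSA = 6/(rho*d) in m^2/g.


SSA = 6 / (4.3 * 23.1) = 0.06 m^2/g

0.06


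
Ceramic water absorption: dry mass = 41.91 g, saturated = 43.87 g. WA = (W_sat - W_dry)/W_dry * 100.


WA = (43.87 - 41.91) / 41.91 * 100 = 4.68%

4.68


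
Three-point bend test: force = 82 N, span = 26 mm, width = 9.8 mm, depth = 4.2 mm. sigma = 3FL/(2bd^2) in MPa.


sigma = 3*82*26/(2*9.8*4.2^2) = 18.5 MPa

18.5


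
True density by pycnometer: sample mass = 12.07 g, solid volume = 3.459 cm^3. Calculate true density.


TD = 12.07 / 3.459 = 3.489 g/cm^3

3.489


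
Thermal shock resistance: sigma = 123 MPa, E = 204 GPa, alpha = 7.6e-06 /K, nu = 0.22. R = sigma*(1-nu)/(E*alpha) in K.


R = 123*(1-0.22)/(204*1000*7.6e-06) = 62 K

62


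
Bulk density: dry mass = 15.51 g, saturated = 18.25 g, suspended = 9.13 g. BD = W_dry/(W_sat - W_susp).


BD = 15.51 / (18.25 - 9.13) = 15.51 / 9.12 = 1.701 g/cm^3

1.701


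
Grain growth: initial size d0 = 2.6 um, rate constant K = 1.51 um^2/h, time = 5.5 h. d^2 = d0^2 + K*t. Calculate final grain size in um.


d^2 = 2.6^2 + 1.51*5.5 = 15.065
d = sqrt(15.065) = 3.88 um

3.88


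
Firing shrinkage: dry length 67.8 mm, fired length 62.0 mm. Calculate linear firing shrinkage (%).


FS = (67.8 - 62.0) / 67.8 * 100 = 8.55%

8.55


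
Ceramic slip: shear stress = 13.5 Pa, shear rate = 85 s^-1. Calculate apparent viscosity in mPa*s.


eta = tau/gamma * 1000 = 13.5/85 * 1000 = 158.8 mPa*s

158.8


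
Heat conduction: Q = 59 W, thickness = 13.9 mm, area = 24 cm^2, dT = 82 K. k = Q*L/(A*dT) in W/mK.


k = 59*13.9/1000/(24/10000*82) = 4.17 W/mK

4.17


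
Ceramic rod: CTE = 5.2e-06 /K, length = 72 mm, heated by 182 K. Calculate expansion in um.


dL = 5.2e-06 * 72 * 182 * 1000 = 68.141 um

68.141


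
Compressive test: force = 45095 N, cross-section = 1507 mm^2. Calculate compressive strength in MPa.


CS = 45095 / 1507 = 29.9 MPa

29.9


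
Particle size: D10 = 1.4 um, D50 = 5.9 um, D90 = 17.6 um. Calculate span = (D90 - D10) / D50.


Span = (17.6 - 1.4) / 5.9 = 16.2 / 5.9 = 2.746

2.746


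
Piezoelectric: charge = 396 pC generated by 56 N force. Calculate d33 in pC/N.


d33 = 396 / 56 = 7.1 pC/N

7.1


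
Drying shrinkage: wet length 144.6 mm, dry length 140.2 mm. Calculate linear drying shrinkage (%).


DS = (144.6 - 140.2) / 144.6 * 100 = 3.04%

3.04


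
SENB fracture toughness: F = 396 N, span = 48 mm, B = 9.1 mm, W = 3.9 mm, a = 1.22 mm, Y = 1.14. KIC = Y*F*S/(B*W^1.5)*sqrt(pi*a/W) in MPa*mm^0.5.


KIC = 1.14*396*48/(9.1*3.9^1.5)*sqrt(pi*1.22/3.9) = 306.5

306.5


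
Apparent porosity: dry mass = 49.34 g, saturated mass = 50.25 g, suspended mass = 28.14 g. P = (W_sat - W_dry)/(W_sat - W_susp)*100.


P = (50.25 - 49.34) / (50.25 - 28.14) * 100 = 0.91 / 22.11 * 100 = 4.1%

4.1


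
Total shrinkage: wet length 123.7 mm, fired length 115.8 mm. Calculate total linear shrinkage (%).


TS = (123.7 - 115.8) / 123.7 * 100 = 6.39%

6.39


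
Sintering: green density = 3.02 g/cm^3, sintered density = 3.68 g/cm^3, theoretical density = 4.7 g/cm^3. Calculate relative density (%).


Relative = 3.68 / 4.7 * 100 = 78.3%

78.3


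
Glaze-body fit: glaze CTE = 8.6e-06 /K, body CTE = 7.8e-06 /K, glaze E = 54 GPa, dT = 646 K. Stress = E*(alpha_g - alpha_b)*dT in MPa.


Stress = 54*1000*(8.6e-06 - 7.8e-06)*646 = 27.9 MPa

27.9


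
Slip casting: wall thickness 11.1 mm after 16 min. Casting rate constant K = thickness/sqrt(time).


K = 11.1 / sqrt(16) = 11.1 / 4.0 = 2.775 mm/min^0.5

2.775


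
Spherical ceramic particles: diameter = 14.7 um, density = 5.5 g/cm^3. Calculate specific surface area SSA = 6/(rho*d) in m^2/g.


SSA = 6 / (5.5 * 14.7) = 0.074 m^2/g

0.074


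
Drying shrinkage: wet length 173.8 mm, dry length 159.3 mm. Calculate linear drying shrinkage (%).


DS = (173.8 - 159.3) / 173.8 * 100 = 8.34%

8.34


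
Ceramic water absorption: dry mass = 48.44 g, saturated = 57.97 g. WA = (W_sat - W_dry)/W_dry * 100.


WA = (57.97 - 48.44) / 48.44 * 100 = 19.67%

19.67


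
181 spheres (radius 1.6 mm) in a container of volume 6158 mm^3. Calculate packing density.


V_sphere = 4/3*pi*1.6^3 = 17.1573 mm^3
Total V = 181*17.1573 = 3105.4713 mm^3
PD = 3105.4713 / 6158 = 0.504

0.504


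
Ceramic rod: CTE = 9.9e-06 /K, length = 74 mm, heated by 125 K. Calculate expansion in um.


dL = 9.9e-06 * 74 * 125 * 1000 = 91.575 um

91.575


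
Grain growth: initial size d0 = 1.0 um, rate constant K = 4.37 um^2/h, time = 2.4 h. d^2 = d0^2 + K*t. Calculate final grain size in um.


d^2 = 1.0^2 + 4.37*2.4 = 11.488
d = sqrt(11.488) = 3.39 um

3.39


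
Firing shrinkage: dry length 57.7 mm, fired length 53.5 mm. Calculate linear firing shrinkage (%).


FS = (57.7 - 53.5) / 57.7 * 100 = 7.28%

7.28


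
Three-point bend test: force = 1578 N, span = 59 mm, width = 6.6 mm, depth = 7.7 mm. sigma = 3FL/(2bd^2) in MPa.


sigma = 3*1578*59/(2*6.6*7.7^2) = 356.9 MPa

356.9


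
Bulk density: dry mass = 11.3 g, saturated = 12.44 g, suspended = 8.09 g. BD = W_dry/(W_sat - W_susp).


BD = 11.3 / (12.44 - 8.09) = 11.3 / 4.35 = 2.598 g/cm^3

2.598


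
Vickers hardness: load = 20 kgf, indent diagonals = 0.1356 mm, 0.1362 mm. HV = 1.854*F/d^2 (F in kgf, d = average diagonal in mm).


d_avg = (0.1356+0.1362)/2 = 0.1359 mm
HV = 1.854*20/0.1359^2 = 2008

2008


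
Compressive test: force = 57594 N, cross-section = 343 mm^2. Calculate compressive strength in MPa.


CS = 57594 / 343 = 167.9 MPa

167.9


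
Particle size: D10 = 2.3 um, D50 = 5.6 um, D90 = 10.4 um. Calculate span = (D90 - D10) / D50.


Span = (10.4 - 2.3) / 5.6 = 8.1 / 5.6 = 1.446

1.446


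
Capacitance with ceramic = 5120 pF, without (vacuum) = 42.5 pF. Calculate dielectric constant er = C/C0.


er = 5120 / 42.5 = 120.47

120.47


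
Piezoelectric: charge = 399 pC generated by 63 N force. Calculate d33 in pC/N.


d33 = 399 / 63 = 6.3 pC/N

6.3


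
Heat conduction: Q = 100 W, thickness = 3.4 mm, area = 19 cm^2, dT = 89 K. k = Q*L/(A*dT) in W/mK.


k = 100*3.4/1000/(19/10000*89) = 2.01 W/mK

2.01


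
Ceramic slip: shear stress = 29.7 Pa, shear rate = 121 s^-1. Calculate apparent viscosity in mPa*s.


eta = tau/gamma * 1000 = 29.7/121 * 1000 = 245.5 mPa*s

245.5


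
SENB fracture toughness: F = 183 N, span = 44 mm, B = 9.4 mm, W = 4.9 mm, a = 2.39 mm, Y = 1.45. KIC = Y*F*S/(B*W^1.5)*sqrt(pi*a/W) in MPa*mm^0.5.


KIC = 1.45*183*44/(9.4*4.9^1.5)*sqrt(pi*2.39/4.9) = 141.75

141.75


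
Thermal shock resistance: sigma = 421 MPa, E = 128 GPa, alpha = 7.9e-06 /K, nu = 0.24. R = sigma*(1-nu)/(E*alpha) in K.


R = 421*(1-0.24)/(128*1000*7.9e-06) = 316 K

316


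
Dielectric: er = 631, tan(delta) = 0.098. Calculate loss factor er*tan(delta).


Loss = 631 * 0.098 = 61.838

61.838


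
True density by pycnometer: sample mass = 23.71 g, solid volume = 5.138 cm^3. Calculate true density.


TD = 23.71 / 5.138 = 4.615 g/cm^3

4.615


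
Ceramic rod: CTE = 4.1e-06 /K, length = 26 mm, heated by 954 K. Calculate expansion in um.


dL = 4.1e-06 * 26 * 954 * 1000 = 101.696 um

101.696


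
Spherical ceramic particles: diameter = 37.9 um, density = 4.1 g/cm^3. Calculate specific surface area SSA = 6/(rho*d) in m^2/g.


SSA = 6 / (4.1 * 37.9) = 0.039 m^2/g

0.039


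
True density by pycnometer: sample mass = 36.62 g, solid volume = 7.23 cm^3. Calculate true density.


TD = 36.62 / 7.23 = 5.065 g/cm^3

5.065


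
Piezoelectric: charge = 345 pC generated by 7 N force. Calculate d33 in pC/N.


d33 = 345 / 7 = 49.3 pC/N

49.3


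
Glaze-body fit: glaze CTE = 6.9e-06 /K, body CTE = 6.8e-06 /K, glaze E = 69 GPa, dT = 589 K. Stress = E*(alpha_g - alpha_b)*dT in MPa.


Stress = 69*1000*(6.9e-06 - 6.8e-06)*589 = 4.1 MPa

4.1


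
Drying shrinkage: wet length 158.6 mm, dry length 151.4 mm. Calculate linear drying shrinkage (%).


DS = (158.6 - 151.4) / 158.6 * 100 = 4.54%

4.54


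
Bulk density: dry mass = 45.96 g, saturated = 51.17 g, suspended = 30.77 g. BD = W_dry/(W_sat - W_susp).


BD = 45.96 / (51.17 - 30.77) = 45.96 / 20.4 = 2.253 g/cm^3

2.253


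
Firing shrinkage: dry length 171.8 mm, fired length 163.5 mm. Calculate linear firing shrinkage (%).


FS = (171.8 - 163.5) / 171.8 * 100 = 4.83%

4.83


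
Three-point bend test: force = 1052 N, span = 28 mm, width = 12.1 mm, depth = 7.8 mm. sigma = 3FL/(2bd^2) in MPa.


sigma = 3*1052*28/(2*12.1*7.8^2) = 60.0 MPa

60.0


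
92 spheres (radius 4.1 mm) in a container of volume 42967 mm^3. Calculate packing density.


V_sphere = 4/3*pi*4.1^3 = 288.6956 mm^3
Total V = 92*288.6956 = 26559.9952 mm^3
PD = 26559.9952 / 42967 = 0.618

0.618


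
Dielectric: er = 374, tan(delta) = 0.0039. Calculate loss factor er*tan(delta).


Loss = 374 * 0.0039 = 1.459

1.459


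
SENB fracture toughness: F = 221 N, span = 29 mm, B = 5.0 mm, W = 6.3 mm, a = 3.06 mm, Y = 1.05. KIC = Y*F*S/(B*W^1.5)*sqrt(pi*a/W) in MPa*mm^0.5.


KIC = 1.05*221*29/(5.0*6.3^1.5)*sqrt(pi*3.06/6.3) = 105.14

105.14


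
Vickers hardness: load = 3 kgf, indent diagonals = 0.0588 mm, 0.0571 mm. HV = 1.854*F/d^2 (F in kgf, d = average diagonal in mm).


d_avg = (0.0588+0.0571)/2 = 0.05795 mm
HV = 1.854*3/0.05795^2 = 1656

1656


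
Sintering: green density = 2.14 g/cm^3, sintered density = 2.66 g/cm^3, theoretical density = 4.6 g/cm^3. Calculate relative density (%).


Relative = 2.66 / 4.6 * 100 = 57.8%

57.8


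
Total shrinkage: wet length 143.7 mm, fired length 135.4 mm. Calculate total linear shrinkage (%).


TS = (143.7 - 135.4) / 143.7 * 100 = 5.78%

5.78


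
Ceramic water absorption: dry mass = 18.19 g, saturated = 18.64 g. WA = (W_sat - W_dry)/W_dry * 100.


WA = (18.64 - 18.19) / 18.19 * 100 = 2.47%

2.47


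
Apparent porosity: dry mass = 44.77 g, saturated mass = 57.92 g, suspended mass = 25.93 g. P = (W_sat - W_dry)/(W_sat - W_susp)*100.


P = (57.92 - 44.77) / (57.92 - 25.93) * 100 = 13.15 / 31.99 * 100 = 41.1%

41.1


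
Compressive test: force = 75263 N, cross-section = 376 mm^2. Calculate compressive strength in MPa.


CS = 75263 / 376 = 200.2 MPa

200.2


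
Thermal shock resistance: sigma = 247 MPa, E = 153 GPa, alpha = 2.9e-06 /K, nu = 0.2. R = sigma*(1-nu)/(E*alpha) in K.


R = 247*(1-0.2)/(153*1000*2.9e-06) = 445 K

445


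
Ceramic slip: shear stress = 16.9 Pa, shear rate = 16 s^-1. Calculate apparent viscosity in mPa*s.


eta = tau/gamma * 1000 = 16.9/16 * 1000 = 1056.3 mPa*s

1056.3


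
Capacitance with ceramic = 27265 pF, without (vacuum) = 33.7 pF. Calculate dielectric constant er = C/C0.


er = 27265 / 33.7 = 809.05

809.05


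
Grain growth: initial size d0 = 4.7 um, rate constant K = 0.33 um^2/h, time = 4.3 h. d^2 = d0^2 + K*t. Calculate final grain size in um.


d^2 = 4.7^2 + 0.33*4.3 = 23.509
d = sqrt(23.509) = 4.85 um

4.85


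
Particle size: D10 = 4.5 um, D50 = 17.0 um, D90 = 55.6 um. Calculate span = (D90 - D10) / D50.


Span = (55.6 - 4.5) / 17.0 = 51.1 / 17.0 = 3.006

3.006


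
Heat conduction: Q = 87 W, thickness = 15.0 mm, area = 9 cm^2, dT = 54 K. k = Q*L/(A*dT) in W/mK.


k = 87*15.0/1000/(9/10000*54) = 26.85 W/mK

26.85


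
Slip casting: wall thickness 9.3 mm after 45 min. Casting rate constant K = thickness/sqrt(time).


K = 9.3 / sqrt(45) = 9.3 / 6.7082 = 1.386 mm/min^0.5

1.386


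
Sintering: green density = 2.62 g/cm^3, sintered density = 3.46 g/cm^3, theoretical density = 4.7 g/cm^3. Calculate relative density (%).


Relative = 3.46 / 4.7 * 100 = 73.6%

73.6


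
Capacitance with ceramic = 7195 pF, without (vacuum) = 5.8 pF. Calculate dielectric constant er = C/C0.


er = 7195 / 5.8 = 1240.52

1240.52


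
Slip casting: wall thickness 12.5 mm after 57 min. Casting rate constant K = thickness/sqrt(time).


K = 12.5 / sqrt(57) = 12.5 / 7.5498 = 1.656 mm/min^0.5

1.656


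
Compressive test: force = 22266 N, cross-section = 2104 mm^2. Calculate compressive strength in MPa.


CS = 22266 / 2104 = 10.6 MPa

10.6


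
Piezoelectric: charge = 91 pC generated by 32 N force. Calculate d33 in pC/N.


d33 = 91 / 32 = 2.8 pC/N

2.8


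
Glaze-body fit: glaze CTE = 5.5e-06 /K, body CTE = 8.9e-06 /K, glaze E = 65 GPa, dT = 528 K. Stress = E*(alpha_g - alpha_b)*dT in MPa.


Stress = 65*1000*(5.5e-06 - 8.9e-06)*528 = -116.7 MPa

-116.7


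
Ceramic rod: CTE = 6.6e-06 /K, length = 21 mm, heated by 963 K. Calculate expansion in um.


dL = 6.6e-06 * 21 * 963 * 1000 = 133.472 um

133.472


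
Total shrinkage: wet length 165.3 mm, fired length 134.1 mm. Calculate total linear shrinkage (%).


TS = (165.3 - 134.1) / 165.3 * 100 = 18.87%

18.87


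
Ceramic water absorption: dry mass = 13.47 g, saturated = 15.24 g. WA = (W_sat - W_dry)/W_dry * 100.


WA = (15.24 - 13.47) / 13.47 * 100 = 13.14%

13.14


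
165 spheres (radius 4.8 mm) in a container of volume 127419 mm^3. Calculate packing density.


V_sphere = 4/3*pi*4.8^3 = 463.2467 mm^3
Total V = 165*463.2467 = 76435.7055 mm^3
PD = 76435.7055 / 127419 = 0.6

0.6


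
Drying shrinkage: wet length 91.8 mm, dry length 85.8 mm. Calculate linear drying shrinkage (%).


DS = (91.8 - 85.8) / 91.8 * 100 = 6.54%

6.54


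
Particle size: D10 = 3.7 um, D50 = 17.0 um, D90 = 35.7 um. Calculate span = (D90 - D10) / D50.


Span = (35.7 - 3.7) / 17.0 = 32.0 / 17.0 = 1.882

1.882


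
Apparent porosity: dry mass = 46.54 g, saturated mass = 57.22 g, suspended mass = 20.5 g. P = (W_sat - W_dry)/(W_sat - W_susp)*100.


P = (57.22 - 46.54) / (57.22 - 20.5) * 100 = 10.68 / 36.72 * 100 = 29.1%

29.1


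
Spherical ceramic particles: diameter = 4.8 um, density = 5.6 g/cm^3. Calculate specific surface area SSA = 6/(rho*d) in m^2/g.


SSA = 6 / (5.6 * 4.8) = 0.223 m^2/g

0.223


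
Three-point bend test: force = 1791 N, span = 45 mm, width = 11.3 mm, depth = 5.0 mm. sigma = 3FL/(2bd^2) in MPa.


sigma = 3*1791*45/(2*11.3*5.0^2) = 427.9 MPa

427.9


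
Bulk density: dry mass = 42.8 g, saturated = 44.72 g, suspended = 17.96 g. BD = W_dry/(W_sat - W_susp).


BD = 42.8 / (44.72 - 17.96) = 42.8 / 26.76 = 1.599 g/cm^3

1.599


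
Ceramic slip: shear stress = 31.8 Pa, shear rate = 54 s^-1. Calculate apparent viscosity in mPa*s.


eta = tau/gamma * 1000 = 31.8/54 * 1000 = 588.9 mPa*s

588.9


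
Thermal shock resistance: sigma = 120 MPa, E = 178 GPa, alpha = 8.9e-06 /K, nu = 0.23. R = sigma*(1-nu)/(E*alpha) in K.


R = 120*(1-0.23)/(178*1000*8.9e-06) = 58 K

58


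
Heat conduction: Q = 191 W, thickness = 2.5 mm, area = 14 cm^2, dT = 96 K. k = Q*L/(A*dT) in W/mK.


k = 191*2.5/1000/(14/10000*96) = 3.55 W/mK

3.55


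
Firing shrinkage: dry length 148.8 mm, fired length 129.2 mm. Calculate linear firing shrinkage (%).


FS = (148.8 - 129.2) / 148.8 * 100 = 13.17%

13.17


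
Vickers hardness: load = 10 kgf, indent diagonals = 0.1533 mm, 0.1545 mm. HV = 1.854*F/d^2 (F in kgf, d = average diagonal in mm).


d_avg = (0.1533+0.1545)/2 = 0.1539 mm
HV = 1.854*10/0.1539^2 = 783

783


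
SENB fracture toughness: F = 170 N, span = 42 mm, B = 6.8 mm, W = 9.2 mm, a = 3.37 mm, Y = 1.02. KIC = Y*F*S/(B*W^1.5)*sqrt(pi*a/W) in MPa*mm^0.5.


KIC = 1.02*170*42/(6.8*9.2^1.5)*sqrt(pi*3.37/9.2) = 41.17

41.17


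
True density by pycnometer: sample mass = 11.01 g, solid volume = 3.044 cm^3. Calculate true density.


TD = 11.01 / 3.044 = 3.617 g/cm^3

3.617


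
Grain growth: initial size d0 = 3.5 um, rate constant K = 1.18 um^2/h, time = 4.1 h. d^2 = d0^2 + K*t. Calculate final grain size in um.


d^2 = 3.5^2 + 1.18*4.1 = 17.088
d = sqrt(17.088) = 4.13 um

4.13


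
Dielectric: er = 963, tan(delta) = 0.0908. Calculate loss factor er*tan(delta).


Loss = 963 * 0.0908 = 87.44

87.44


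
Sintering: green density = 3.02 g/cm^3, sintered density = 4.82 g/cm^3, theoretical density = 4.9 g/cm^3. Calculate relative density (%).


Relative = 4.82 / 4.9 * 100 = 98.4%

98.4


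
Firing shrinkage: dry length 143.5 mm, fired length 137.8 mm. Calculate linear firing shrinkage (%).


FS = (143.5 - 137.8) / 143.5 * 100 = 3.97%

3.97


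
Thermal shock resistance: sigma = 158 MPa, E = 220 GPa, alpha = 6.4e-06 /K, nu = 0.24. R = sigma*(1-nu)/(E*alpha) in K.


R = 158*(1-0.24)/(220*1000*6.4e-06) = 85 K

85


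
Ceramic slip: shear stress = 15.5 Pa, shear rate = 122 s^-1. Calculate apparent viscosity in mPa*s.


eta = tau/gamma * 1000 = 15.5/122 * 1000 = 127.0 mPa*s

127.0


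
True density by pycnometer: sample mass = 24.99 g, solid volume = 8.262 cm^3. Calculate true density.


TD = 24.99 / 8.262 = 3.025 g/cm^3

3.025


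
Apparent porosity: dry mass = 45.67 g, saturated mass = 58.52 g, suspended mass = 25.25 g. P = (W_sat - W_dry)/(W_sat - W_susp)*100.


P = (58.52 - 45.67) / (58.52 - 25.25) * 100 = 12.85 / 33.27 * 100 = 38.6%

38.6


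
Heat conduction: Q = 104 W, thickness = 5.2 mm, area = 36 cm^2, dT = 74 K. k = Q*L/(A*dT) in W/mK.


k = 104*5.2/1000/(36/10000*74) = 2.03 W/mK

2.03


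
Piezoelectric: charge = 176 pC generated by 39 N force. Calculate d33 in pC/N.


d33 = 176 / 39 = 4.5 pC/N

4.5


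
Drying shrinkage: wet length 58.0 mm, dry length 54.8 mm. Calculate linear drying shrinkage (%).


DS = (58.0 - 54.8) / 58.0 * 100 = 5.52%

5.52


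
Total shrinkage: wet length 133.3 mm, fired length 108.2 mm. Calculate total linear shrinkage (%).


TS = (133.3 - 108.2) / 133.3 * 100 = 18.83%

18.83


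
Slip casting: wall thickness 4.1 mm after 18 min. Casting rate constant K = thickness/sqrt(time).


K = 4.1 / sqrt(18) = 4.1 / 4.2426 = 0.966 mm/min^0.5

0.966


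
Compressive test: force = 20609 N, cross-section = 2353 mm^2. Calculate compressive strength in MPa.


CS = 20609 / 2353 = 8.8 MPa

8.8


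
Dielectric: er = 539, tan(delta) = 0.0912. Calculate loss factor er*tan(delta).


Loss = 539 * 0.0912 = 49.157

49.157


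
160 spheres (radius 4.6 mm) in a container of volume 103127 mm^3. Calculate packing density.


V_sphere = 4/3*pi*4.6^3 = 407.7201 mm^3
Total V = 160*407.7201 = 65235.216 mm^3
PD = 65235.216 / 103127 = 0.633

0.633


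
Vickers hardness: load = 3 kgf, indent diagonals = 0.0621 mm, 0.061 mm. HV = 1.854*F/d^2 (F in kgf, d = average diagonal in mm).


d_avg = (0.0621+0.061)/2 = 0.06155 mm
HV = 1.854*3/0.06155^2 = 1468

1468
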